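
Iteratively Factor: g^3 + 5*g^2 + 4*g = (g)*(g^2 + 5*g + 4) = g*(g + 1)*(g + 4)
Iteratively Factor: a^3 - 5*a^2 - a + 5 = (a + 1)*(a^2 - 6*a + 5) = (a - 5)*(a + 1)*(a - 1)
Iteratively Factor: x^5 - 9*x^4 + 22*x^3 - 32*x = (x - 4)*(x^4 - 5*x^3 + 2*x^2 + 8*x) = (x - 4)^2*(x^3 - x^2 - 2*x) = x*(x - 4)^2*(x^2 - x - 2) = x*(x - 4)^2*(x + 1)*(x - 2)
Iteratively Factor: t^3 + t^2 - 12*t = (t)*(t^2 + t - 12) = t*(t + 4)*(t - 3)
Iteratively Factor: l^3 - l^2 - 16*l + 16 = (l - 1)*(l^2 - 16) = (l - 4)*(l - 1)*(l + 4)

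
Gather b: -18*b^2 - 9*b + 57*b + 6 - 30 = -18*b^2 + 48*b - 24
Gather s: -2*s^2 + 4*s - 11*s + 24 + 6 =-2*s^2 - 7*s + 30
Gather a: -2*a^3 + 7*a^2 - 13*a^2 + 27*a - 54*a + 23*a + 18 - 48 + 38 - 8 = -2*a^3 - 6*a^2 - 4*a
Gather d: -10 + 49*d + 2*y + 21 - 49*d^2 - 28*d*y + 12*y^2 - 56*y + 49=-49*d^2 + d*(49 - 28*y) + 12*y^2 - 54*y + 60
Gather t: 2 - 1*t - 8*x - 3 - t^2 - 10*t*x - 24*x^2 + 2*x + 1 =-t^2 + t*(-10*x - 1) - 24*x^2 - 6*x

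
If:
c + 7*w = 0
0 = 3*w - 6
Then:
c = -14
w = 2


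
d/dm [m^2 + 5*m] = 2*m + 5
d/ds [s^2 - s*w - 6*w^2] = 2*s - w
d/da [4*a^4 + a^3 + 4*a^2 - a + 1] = 16*a^3 + 3*a^2 + 8*a - 1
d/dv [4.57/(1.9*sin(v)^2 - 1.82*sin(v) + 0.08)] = (8.3174 - 17.366*sin(v))*cos(v)/(1.9*sin(v)^2 - 1.82*sin(v) + 0.08)^2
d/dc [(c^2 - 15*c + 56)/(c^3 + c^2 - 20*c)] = (-c^4 + 30*c^3 - 173*c^2 - 112*c + 1120)/(c^2*(c^4 + 2*c^3 - 39*c^2 - 40*c + 400))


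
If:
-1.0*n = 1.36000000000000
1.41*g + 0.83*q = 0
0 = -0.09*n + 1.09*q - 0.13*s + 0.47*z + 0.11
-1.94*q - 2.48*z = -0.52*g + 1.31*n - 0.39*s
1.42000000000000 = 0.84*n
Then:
No Solution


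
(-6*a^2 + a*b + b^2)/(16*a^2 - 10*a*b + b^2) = (-3*a - b)/(8*a - b)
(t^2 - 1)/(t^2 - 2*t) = (t^2 - 1)/(t*(t - 2))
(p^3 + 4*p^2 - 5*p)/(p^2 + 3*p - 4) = p*(p + 5)/(p + 4)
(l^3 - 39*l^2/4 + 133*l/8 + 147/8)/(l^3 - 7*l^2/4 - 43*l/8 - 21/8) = (l - 7)/(l + 1)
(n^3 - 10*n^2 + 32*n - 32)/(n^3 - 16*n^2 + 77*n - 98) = (n^2 - 8*n + 16)/(n^2 - 14*n + 49)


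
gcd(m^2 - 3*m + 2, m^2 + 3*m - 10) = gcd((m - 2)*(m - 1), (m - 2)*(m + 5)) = m - 2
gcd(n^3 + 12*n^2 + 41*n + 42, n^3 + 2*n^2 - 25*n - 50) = n + 2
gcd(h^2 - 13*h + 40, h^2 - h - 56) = h - 8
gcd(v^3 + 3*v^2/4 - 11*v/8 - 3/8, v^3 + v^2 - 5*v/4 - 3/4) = v^2 + v/2 - 3/2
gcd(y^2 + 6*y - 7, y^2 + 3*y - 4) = y - 1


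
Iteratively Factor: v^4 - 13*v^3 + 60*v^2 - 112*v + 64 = (v - 4)*(v^3 - 9*v^2 + 24*v - 16) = (v - 4)^2*(v^2 - 5*v + 4) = (v - 4)^3*(v - 1)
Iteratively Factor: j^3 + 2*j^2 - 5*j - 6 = (j - 2)*(j^2 + 4*j + 3) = (j - 2)*(j + 3)*(j + 1)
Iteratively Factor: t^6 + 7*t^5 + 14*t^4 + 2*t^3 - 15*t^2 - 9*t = (t - 1)*(t^5 + 8*t^4 + 22*t^3 + 24*t^2 + 9*t) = (t - 1)*(t + 3)*(t^4 + 5*t^3 + 7*t^2 + 3*t) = (t - 1)*(t + 1)*(t + 3)*(t^3 + 4*t^2 + 3*t) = t*(t - 1)*(t + 1)*(t + 3)*(t^2 + 4*t + 3) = t*(t - 1)*(t + 1)*(t + 3)^2*(t + 1)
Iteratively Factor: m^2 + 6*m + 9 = (m + 3)*(m + 3)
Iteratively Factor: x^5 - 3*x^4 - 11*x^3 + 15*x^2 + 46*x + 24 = (x + 2)*(x^4 - 5*x^3 - x^2 + 17*x + 12) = (x - 4)*(x + 2)*(x^3 - x^2 - 5*x - 3) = (x - 4)*(x + 1)*(x + 2)*(x^2 - 2*x - 3) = (x - 4)*(x - 3)*(x + 1)*(x + 2)*(x + 1)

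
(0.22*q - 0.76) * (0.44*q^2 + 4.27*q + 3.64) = 0.0968*q^3 + 0.605*q^2 - 2.4444*q - 2.7664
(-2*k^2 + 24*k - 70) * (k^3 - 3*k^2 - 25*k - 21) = -2*k^5 + 30*k^4 - 92*k^3 - 348*k^2 + 1246*k + 1470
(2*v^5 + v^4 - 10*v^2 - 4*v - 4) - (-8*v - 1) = 2*v^5 + v^4 - 10*v^2 + 4*v - 3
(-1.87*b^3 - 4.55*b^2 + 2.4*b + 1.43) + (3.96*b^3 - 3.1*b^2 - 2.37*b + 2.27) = 2.09*b^3 - 7.65*b^2 + 0.0299999999999998*b + 3.7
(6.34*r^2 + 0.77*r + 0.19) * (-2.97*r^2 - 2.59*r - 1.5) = -18.8298*r^4 - 18.7075*r^3 - 12.0686*r^2 - 1.6471*r - 0.285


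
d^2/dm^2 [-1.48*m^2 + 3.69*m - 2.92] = -2.96000000000000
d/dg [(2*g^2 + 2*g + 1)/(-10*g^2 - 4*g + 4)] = 3*(g^2 + 3*g + 1)/(25*g^4 + 20*g^3 - 16*g^2 - 8*g + 4)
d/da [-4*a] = -4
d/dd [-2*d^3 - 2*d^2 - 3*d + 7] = -6*d^2 - 4*d - 3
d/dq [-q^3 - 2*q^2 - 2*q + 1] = -3*q^2 - 4*q - 2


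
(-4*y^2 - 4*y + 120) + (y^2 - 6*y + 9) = -3*y^2 - 10*y + 129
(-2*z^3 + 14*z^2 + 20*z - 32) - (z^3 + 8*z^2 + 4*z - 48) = -3*z^3 + 6*z^2 + 16*z + 16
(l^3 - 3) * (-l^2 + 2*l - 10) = -l^5 + 2*l^4 - 10*l^3 + 3*l^2 - 6*l + 30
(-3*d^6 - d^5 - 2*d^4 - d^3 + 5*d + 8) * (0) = 0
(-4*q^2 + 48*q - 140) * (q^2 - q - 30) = -4*q^4 + 52*q^3 - 68*q^2 - 1300*q + 4200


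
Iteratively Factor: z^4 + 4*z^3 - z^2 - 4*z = (z - 1)*(z^3 + 5*z^2 + 4*z) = z*(z - 1)*(z^2 + 5*z + 4) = z*(z - 1)*(z + 1)*(z + 4)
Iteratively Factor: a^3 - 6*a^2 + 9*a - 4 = (a - 1)*(a^2 - 5*a + 4) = (a - 1)^2*(a - 4)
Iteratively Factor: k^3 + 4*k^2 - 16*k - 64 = (k + 4)*(k^2 - 16) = (k - 4)*(k + 4)*(k + 4)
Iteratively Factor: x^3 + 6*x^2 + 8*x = (x)*(x^2 + 6*x + 8) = x*(x + 2)*(x + 4)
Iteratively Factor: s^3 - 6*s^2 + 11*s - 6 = (s - 3)*(s^2 - 3*s + 2) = (s - 3)*(s - 1)*(s - 2)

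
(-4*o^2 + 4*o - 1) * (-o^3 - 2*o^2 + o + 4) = 4*o^5 + 4*o^4 - 11*o^3 - 10*o^2 + 15*o - 4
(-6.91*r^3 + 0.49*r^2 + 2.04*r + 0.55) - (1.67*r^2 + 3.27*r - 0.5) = -6.91*r^3 - 1.18*r^2 - 1.23*r + 1.05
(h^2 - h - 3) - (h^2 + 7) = -h - 10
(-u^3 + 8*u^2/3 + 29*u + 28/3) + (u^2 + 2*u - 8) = -u^3 + 11*u^2/3 + 31*u + 4/3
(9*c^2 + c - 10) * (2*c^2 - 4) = 18*c^4 + 2*c^3 - 56*c^2 - 4*c + 40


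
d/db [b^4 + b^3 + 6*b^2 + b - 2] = 4*b^3 + 3*b^2 + 12*b + 1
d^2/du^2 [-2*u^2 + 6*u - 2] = -4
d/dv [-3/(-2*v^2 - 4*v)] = 3*(-v - 1)/(v^2*(v + 2)^2)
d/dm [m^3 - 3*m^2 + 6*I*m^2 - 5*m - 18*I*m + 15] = 3*m^2 + m*(-6 + 12*I) - 5 - 18*I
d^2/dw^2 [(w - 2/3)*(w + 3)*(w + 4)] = 6*w + 38/3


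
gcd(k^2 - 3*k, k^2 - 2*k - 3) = k - 3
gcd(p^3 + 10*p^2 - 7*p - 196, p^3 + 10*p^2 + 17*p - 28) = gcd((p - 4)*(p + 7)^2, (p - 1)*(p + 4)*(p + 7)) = p + 7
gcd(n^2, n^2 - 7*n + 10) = 1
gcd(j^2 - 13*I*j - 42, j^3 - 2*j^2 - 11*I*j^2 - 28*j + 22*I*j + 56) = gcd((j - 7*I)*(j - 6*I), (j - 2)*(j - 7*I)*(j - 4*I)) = j - 7*I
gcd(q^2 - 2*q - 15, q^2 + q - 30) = q - 5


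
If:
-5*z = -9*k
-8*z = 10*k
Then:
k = 0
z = 0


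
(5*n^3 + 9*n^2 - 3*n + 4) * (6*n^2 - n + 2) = 30*n^5 + 49*n^4 - 17*n^3 + 45*n^2 - 10*n + 8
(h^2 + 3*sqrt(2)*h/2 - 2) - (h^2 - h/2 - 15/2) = h/2 + 3*sqrt(2)*h/2 + 11/2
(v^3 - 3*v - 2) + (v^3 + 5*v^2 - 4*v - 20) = 2*v^3 + 5*v^2 - 7*v - 22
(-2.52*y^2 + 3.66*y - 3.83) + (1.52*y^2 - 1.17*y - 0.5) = -1.0*y^2 + 2.49*y - 4.33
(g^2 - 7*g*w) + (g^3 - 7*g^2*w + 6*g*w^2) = g^3 - 7*g^2*w + g^2 + 6*g*w^2 - 7*g*w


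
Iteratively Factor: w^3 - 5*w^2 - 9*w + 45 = (w - 3)*(w^2 - 2*w - 15) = (w - 5)*(w - 3)*(w + 3)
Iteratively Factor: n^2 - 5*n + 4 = (n - 1)*(n - 4)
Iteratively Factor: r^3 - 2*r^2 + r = (r)*(r^2 - 2*r + 1) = r*(r - 1)*(r - 1)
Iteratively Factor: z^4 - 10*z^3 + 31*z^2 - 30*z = (z - 2)*(z^3 - 8*z^2 + 15*z) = (z - 3)*(z - 2)*(z^2 - 5*z) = z*(z - 3)*(z - 2)*(z - 5)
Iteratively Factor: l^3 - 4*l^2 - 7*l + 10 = (l + 2)*(l^2 - 6*l + 5) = (l - 5)*(l + 2)*(l - 1)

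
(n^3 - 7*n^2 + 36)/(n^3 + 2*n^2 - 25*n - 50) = (n^2 - 9*n + 18)/(n^2 - 25)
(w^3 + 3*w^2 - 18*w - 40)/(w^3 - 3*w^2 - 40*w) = (w^2 - 2*w - 8)/(w*(w - 8))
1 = 1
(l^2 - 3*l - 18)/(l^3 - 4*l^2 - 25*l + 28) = (l^2 - 3*l - 18)/(l^3 - 4*l^2 - 25*l + 28)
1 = 1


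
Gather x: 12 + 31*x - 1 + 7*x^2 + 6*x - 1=7*x^2 + 37*x + 10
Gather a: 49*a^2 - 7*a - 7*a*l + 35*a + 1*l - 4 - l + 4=49*a^2 + a*(28 - 7*l)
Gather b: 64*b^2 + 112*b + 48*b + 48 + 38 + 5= 64*b^2 + 160*b + 91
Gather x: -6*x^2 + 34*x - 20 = -6*x^2 + 34*x - 20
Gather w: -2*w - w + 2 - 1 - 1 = -3*w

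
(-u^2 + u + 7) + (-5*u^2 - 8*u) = -6*u^2 - 7*u + 7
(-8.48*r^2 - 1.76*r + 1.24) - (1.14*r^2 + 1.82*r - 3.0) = -9.62*r^2 - 3.58*r + 4.24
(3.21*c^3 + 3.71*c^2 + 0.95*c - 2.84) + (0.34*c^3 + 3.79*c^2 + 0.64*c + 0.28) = 3.55*c^3 + 7.5*c^2 + 1.59*c - 2.56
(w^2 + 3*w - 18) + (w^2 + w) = 2*w^2 + 4*w - 18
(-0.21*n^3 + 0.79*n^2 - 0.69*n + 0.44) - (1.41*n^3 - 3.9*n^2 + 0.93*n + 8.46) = -1.62*n^3 + 4.69*n^2 - 1.62*n - 8.02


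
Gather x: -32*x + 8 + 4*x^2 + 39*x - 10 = 4*x^2 + 7*x - 2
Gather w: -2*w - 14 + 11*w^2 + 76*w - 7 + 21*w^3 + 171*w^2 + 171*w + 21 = 21*w^3 + 182*w^2 + 245*w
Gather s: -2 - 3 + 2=-3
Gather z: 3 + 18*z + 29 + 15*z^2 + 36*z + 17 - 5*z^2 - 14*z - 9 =10*z^2 + 40*z + 40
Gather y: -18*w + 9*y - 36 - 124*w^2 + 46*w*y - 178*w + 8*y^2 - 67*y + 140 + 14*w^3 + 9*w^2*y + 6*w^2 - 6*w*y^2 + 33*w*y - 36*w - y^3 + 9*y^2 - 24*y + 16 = 14*w^3 - 118*w^2 - 232*w - y^3 + y^2*(17 - 6*w) + y*(9*w^2 + 79*w - 82) + 120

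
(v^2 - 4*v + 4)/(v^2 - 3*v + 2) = (v - 2)/(v - 1)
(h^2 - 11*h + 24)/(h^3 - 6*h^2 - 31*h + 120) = 1/(h + 5)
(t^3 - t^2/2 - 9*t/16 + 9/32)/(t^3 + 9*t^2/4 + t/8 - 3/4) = (t - 3/4)/(t + 2)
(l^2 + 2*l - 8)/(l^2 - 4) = (l + 4)/(l + 2)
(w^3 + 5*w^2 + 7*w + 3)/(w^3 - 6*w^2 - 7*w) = (w^2 + 4*w + 3)/(w*(w - 7))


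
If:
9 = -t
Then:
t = -9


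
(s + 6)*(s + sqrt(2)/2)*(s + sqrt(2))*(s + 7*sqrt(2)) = s^4 + 6*s^3 + 17*sqrt(2)*s^3/2 + 22*s^2 + 51*sqrt(2)*s^2 + 7*sqrt(2)*s + 132*s + 42*sqrt(2)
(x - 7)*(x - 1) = x^2 - 8*x + 7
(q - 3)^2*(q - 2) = q^3 - 8*q^2 + 21*q - 18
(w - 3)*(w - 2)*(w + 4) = w^3 - w^2 - 14*w + 24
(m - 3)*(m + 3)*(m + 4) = m^3 + 4*m^2 - 9*m - 36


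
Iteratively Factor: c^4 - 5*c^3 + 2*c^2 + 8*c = (c - 2)*(c^3 - 3*c^2 - 4*c) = c*(c - 2)*(c^2 - 3*c - 4) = c*(c - 2)*(c + 1)*(c - 4)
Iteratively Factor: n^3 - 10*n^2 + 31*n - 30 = (n - 3)*(n^2 - 7*n + 10) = (n - 5)*(n - 3)*(n - 2)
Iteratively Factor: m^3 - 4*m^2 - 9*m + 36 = (m - 4)*(m^2 - 9) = (m - 4)*(m + 3)*(m - 3)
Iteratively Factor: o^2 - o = (o)*(o - 1)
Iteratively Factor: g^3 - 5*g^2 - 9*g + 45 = (g - 5)*(g^2 - 9) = (g - 5)*(g - 3)*(g + 3)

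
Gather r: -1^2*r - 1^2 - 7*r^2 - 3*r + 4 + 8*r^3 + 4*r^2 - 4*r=8*r^3 - 3*r^2 - 8*r + 3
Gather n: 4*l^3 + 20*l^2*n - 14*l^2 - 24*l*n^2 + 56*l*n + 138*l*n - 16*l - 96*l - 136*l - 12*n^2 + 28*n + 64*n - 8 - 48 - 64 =4*l^3 - 14*l^2 - 248*l + n^2*(-24*l - 12) + n*(20*l^2 + 194*l + 92) - 120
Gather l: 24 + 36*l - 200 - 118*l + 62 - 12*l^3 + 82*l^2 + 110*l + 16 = -12*l^3 + 82*l^2 + 28*l - 98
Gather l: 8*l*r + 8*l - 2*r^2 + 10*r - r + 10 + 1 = l*(8*r + 8) - 2*r^2 + 9*r + 11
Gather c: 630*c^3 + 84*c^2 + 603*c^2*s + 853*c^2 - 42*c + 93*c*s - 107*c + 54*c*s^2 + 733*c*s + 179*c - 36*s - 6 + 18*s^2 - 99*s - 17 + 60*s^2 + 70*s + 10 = 630*c^3 + c^2*(603*s + 937) + c*(54*s^2 + 826*s + 30) + 78*s^2 - 65*s - 13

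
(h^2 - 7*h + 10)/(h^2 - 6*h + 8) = (h - 5)/(h - 4)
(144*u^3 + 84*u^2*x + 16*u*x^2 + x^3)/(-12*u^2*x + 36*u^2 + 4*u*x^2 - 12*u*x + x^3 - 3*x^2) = (24*u^2 + 10*u*x + x^2)/(-2*u*x + 6*u + x^2 - 3*x)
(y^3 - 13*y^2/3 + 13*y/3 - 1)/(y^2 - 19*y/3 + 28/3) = (3*y^3 - 13*y^2 + 13*y - 3)/(3*y^2 - 19*y + 28)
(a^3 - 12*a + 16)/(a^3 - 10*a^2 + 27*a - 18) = (a^3 - 12*a + 16)/(a^3 - 10*a^2 + 27*a - 18)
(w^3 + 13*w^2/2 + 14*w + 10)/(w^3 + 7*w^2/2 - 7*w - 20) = (2*w^2 + 9*w + 10)/(2*w^2 + 3*w - 20)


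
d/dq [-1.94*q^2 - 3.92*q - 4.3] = -3.88*q - 3.92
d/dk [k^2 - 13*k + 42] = 2*k - 13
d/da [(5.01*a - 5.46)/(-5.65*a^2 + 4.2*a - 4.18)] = (28.3065*a^2 - 61.698*a + 1.99020000000001)/(31.9225*a^4 - 47.46*a^3 + 64.874*a^2 - 35.112*a + 17.4724)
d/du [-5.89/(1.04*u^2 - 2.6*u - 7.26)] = (12.2512*u - 15.314)/(-1.04*u^2 + 2.6*u + 7.26)^2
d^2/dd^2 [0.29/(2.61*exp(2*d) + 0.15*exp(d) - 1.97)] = (-(3.0276*exp(d) + 0.0435)*(2.61*exp(2*d) + 0.15*exp(d) - 1.97) + 0.29*(5.22*exp(d) + 0.15)*(10.44*exp(d) + 0.3)*exp(d))*exp(d)/(2.61*exp(2*d) + 0.15*exp(d) - 1.97)^3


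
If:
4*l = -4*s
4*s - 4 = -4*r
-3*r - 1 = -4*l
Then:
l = 4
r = 5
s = -4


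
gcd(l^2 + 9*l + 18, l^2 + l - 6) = l + 3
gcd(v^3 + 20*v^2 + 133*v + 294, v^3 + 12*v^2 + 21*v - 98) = v^2 + 14*v + 49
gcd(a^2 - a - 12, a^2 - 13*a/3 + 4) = 1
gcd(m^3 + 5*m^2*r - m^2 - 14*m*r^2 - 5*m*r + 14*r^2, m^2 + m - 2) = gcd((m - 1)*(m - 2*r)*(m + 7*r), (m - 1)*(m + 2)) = m - 1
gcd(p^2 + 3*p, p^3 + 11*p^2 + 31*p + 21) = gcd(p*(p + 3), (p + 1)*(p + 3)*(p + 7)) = p + 3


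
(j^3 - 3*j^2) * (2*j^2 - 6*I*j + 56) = 2*j^5 - 6*j^4 - 6*I*j^4 + 56*j^3 + 18*I*j^3 - 168*j^2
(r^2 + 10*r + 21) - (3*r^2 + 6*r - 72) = -2*r^2 + 4*r + 93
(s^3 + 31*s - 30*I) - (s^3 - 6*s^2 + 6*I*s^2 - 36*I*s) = 6*s^2 - 6*I*s^2 + 31*s + 36*I*s - 30*I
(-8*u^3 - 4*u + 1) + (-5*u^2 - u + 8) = -8*u^3 - 5*u^2 - 5*u + 9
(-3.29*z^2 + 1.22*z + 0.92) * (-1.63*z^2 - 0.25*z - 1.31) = 5.3627*z^4 - 1.1661*z^3 + 2.5053*z^2 - 1.8282*z - 1.2052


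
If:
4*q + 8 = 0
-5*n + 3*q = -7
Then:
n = 1/5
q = -2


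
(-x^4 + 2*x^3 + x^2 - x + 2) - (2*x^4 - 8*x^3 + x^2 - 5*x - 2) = -3*x^4 + 10*x^3 + 4*x + 4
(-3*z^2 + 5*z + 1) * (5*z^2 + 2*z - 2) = -15*z^4 + 19*z^3 + 21*z^2 - 8*z - 2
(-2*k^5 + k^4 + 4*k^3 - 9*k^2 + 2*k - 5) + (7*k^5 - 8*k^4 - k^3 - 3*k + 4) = 5*k^5 - 7*k^4 + 3*k^3 - 9*k^2 - k - 1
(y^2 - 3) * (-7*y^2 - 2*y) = -7*y^4 - 2*y^3 + 21*y^2 + 6*y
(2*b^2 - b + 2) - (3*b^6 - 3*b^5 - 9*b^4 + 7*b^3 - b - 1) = -3*b^6 + 3*b^5 + 9*b^4 - 7*b^3 + 2*b^2 + 3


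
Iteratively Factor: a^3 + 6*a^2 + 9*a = (a + 3)*(a^2 + 3*a) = (a + 3)^2*(a)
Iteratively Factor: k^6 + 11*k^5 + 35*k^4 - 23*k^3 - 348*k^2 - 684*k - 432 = (k + 3)*(k^5 + 8*k^4 + 11*k^3 - 56*k^2 - 180*k - 144) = (k - 3)*(k + 3)*(k^4 + 11*k^3 + 44*k^2 + 76*k + 48) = (k - 3)*(k + 2)*(k + 3)*(k^3 + 9*k^2 + 26*k + 24) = (k - 3)*(k + 2)^2*(k + 3)*(k^2 + 7*k + 12) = (k - 3)*(k + 2)^2*(k + 3)*(k + 4)*(k + 3)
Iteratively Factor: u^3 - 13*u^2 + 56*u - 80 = (u - 5)*(u^2 - 8*u + 16) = (u - 5)*(u - 4)*(u - 4)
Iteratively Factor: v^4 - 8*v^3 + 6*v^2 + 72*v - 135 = (v + 3)*(v^3 - 11*v^2 + 39*v - 45) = (v - 3)*(v + 3)*(v^2 - 8*v + 15) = (v - 5)*(v - 3)*(v + 3)*(v - 3)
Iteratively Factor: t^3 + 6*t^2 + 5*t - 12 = (t - 1)*(t^2 + 7*t + 12) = (t - 1)*(t + 4)*(t + 3)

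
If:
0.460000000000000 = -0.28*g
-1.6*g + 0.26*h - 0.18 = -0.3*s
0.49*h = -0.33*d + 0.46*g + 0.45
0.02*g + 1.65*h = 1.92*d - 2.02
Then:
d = 0.32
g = -1.64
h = -0.84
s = -7.44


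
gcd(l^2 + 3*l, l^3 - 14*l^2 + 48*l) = l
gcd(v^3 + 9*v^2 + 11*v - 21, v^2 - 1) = v - 1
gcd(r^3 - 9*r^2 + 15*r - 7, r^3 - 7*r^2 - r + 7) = r^2 - 8*r + 7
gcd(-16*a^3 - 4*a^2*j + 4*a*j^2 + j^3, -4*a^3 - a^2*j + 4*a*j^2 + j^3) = 4*a + j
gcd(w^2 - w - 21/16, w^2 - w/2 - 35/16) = w - 7/4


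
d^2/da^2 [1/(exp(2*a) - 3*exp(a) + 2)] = ((3 - 4*exp(a))*(exp(2*a) - 3*exp(a) + 2) + 2*(2*exp(a) - 3)^2*exp(a))*exp(a)/(exp(2*a) - 3*exp(a) + 2)^3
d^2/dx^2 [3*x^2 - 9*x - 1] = 6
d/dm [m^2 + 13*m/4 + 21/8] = 2*m + 13/4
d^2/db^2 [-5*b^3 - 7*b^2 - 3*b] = -30*b - 14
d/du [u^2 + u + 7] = 2*u + 1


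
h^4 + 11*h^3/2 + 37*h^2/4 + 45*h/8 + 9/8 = (h + 1/2)^2*(h + 3/2)*(h + 3)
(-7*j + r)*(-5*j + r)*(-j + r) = -35*j^3 + 47*j^2*r - 13*j*r^2 + r^3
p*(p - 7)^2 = p^3 - 14*p^2 + 49*p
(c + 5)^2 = c^2 + 10*c + 25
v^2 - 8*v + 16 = (v - 4)^2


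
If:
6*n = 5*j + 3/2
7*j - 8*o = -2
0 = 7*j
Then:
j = 0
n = 1/4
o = 1/4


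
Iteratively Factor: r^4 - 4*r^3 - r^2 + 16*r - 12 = (r - 3)*(r^3 - r^2 - 4*r + 4) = (r - 3)*(r - 2)*(r^2 + r - 2) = (r - 3)*(r - 2)*(r - 1)*(r + 2)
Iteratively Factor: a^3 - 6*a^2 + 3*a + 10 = (a - 5)*(a^2 - a - 2) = (a - 5)*(a - 2)*(a + 1)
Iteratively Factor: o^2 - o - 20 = (o + 4)*(o - 5)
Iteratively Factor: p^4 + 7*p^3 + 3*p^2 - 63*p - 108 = (p - 3)*(p^3 + 10*p^2 + 33*p + 36) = (p - 3)*(p + 3)*(p^2 + 7*p + 12) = (p - 3)*(p + 3)*(p + 4)*(p + 3)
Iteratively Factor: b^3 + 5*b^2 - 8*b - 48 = (b + 4)*(b^2 + b - 12) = (b + 4)^2*(b - 3)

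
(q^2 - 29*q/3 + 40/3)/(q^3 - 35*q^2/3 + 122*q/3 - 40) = (q - 8)/(q^2 - 10*q + 24)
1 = 1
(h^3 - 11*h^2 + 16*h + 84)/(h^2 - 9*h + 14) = (h^2 - 4*h - 12)/(h - 2)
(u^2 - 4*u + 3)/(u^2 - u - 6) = (u - 1)/(u + 2)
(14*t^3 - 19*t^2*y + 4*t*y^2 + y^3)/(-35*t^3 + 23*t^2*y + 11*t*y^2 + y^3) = (-2*t + y)/(5*t + y)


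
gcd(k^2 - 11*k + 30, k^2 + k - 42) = k - 6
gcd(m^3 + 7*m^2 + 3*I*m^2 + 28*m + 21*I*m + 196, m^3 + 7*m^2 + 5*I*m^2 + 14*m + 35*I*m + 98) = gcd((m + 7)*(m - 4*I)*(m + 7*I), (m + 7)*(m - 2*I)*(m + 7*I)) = m^2 + m*(7 + 7*I) + 49*I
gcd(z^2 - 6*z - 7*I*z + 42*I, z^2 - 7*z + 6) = z - 6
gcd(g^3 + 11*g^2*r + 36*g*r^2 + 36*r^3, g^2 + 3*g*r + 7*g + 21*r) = g + 3*r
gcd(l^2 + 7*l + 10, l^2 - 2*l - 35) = l + 5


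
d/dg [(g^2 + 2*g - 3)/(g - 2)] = (g^2 - 4*g - 1)/(g^2 - 4*g + 4)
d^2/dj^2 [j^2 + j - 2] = 2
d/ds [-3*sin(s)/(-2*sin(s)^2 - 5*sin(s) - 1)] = 3*cos(s)*cos(2*s)/(5*sin(s) - cos(2*s) + 2)^2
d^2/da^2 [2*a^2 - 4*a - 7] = 4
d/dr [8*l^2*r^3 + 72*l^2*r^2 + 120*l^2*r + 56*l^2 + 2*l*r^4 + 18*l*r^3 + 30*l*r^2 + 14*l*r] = 2*l*(12*l*r^2 + 72*l*r + 60*l + 4*r^3 + 27*r^2 + 30*r + 7)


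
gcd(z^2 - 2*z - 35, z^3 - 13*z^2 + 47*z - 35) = z - 7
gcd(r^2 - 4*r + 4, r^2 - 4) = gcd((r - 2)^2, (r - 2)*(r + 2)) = r - 2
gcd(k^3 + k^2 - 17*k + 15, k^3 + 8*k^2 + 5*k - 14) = k - 1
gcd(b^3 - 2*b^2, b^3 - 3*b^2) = b^2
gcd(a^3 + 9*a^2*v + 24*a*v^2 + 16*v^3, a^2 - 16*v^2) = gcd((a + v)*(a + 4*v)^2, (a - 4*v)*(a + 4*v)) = a + 4*v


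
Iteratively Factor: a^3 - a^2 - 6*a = (a - 3)*(a^2 + 2*a) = a*(a - 3)*(a + 2)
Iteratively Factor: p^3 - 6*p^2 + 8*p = (p - 2)*(p^2 - 4*p) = (p - 4)*(p - 2)*(p)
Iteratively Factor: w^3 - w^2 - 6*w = (w + 2)*(w^2 - 3*w) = (w - 3)*(w + 2)*(w)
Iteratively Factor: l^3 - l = (l + 1)*(l^2 - l) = (l - 1)*(l + 1)*(l)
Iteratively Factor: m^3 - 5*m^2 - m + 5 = (m + 1)*(m^2 - 6*m + 5) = (m - 5)*(m + 1)*(m - 1)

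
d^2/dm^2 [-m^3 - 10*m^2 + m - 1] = -6*m - 20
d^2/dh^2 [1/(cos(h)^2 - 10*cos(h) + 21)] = (-8*sin(h)^4 + 36*sin(h)^2 - 495*cos(h) + 15*cos(3*h) + 288)/(2*(cos(h) - 7)^3*(cos(h) - 3)^3)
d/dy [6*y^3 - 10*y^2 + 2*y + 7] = 18*y^2 - 20*y + 2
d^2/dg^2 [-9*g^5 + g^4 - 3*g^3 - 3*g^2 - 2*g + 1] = -180*g^3 + 12*g^2 - 18*g - 6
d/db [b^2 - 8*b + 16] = 2*b - 8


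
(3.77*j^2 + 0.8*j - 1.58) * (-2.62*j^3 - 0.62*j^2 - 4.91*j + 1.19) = -9.8774*j^5 - 4.4334*j^4 - 14.8671*j^3 + 1.5379*j^2 + 8.7098*j - 1.8802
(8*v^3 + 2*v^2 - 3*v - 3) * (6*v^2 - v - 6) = 48*v^5 + 4*v^4 - 68*v^3 - 27*v^2 + 21*v + 18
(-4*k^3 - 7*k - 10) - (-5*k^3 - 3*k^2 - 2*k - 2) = k^3 + 3*k^2 - 5*k - 8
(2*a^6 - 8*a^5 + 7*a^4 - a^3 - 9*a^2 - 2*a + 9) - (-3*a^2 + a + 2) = 2*a^6 - 8*a^5 + 7*a^4 - a^3 - 6*a^2 - 3*a + 7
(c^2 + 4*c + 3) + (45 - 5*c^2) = -4*c^2 + 4*c + 48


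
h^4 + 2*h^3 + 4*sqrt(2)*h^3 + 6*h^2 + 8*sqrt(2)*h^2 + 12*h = h*(h + 2)*(h + sqrt(2))*(h + 3*sqrt(2))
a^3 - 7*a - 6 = (a - 3)*(a + 1)*(a + 2)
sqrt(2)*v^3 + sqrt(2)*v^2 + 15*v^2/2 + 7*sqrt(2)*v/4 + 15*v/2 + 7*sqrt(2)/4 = (v + 1)*(v + 7*sqrt(2)/2)*(sqrt(2)*v + 1/2)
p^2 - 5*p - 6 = (p - 6)*(p + 1)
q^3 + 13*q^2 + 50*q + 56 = (q + 2)*(q + 4)*(q + 7)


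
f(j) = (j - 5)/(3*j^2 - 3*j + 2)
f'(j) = (3 - 6*j)*(j - 5)/(3*j^2 - 3*j + 2)^2 + 1/(3*j^2 - 3*j + 2) = (-3*j^2 + 30*j - 13)/(9*j^4 - 18*j^3 + 21*j^2 - 12*j + 4)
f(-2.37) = -0.28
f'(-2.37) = -0.15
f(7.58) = 0.02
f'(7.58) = 0.00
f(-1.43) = -0.52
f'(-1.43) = -0.40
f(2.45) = -0.20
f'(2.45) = 0.27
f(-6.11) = -0.08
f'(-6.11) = -0.02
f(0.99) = -2.04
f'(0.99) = 3.54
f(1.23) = -1.32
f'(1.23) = 2.39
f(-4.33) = -0.13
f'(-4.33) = -0.04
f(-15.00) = -0.03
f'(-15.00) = 0.00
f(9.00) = 0.02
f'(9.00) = 0.00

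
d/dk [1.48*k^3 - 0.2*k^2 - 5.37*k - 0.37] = 4.44*k^2 - 0.4*k - 5.37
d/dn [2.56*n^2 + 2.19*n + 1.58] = 5.12*n + 2.19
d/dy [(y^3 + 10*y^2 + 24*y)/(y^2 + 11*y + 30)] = (y^2 + 10*y + 20)/(y^2 + 10*y + 25)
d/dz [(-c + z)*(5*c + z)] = 4*c + 2*z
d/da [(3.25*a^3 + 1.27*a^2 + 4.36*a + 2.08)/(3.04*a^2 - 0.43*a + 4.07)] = (9.88*a^4 - 2.795*a^3 + 25.882*a^2 - 2.3086*a + 18.6396)/(9.2416*a^4 - 2.6144*a^3 + 24.9305*a^2 - 3.5002*a + 16.5649)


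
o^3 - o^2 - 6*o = o*(o - 3)*(o + 2)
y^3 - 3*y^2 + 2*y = y*(y - 2)*(y - 1)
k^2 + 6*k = k*(k + 6)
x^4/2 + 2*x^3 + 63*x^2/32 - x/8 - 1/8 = (x/2 + 1)*(x - 1/4)*(x + 1/4)*(x + 2)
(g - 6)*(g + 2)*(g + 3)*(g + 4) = g^4 + 3*g^3 - 28*g^2 - 132*g - 144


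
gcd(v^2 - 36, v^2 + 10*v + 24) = v + 6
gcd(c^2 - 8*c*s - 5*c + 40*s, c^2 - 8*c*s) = -c + 8*s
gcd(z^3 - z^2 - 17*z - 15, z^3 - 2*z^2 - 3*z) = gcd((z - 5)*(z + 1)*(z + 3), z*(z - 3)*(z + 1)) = z + 1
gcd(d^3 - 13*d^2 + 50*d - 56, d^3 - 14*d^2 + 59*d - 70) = d^2 - 9*d + 14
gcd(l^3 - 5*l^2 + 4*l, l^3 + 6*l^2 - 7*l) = l^2 - l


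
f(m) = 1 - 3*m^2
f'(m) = -6*m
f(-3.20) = -29.72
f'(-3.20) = 19.20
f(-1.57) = -6.39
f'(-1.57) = 9.42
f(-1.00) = -2.00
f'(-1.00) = 6.00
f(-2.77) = -22.02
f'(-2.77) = 16.62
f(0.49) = 0.28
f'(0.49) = -2.94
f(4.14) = -50.42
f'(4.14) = -24.84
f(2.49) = -17.60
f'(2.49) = -14.94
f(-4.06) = -48.45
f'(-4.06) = 24.36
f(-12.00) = -431.00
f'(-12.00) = 72.00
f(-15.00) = -674.00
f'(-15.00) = 90.00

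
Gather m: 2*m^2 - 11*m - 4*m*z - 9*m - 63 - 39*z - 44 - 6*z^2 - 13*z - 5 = 2*m^2 + m*(-4*z - 20) - 6*z^2 - 52*z - 112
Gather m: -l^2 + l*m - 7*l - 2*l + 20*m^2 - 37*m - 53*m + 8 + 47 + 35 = -l^2 - 9*l + 20*m^2 + m*(l - 90) + 90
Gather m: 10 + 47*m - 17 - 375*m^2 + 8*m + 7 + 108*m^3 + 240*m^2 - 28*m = 108*m^3 - 135*m^2 + 27*m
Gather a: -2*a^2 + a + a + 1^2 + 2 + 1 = -2*a^2 + 2*a + 4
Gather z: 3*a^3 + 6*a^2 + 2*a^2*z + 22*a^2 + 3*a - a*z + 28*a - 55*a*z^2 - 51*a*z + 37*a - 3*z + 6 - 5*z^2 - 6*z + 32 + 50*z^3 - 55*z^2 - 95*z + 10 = 3*a^3 + 28*a^2 + 68*a + 50*z^3 + z^2*(-55*a - 60) + z*(2*a^2 - 52*a - 104) + 48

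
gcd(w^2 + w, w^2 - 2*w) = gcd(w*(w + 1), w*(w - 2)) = w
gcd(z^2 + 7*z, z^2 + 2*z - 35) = z + 7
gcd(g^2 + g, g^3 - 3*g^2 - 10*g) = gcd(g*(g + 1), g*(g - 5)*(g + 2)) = g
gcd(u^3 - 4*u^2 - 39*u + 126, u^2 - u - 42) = u^2 - u - 42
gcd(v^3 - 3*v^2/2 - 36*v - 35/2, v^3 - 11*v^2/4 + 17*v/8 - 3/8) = 1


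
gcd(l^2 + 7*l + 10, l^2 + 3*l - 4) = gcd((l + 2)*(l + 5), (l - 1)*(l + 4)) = 1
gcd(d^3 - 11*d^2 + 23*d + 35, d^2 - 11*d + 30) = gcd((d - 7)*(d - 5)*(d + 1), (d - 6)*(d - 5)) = d - 5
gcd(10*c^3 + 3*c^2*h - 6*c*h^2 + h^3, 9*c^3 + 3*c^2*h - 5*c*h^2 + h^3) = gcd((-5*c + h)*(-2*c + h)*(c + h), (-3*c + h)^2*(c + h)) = c + h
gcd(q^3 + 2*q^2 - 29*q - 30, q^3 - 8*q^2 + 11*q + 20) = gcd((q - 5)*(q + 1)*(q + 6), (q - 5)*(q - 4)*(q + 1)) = q^2 - 4*q - 5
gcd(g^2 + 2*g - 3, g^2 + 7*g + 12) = g + 3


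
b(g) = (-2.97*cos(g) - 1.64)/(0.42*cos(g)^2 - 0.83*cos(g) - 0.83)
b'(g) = (0.84*sin(g)*cos(g) - 0.83*sin(g))*(-2.97*cos(g) - 1.64)/(0.42*cos(g)^2 - 0.83*cos(g) - 0.83)^2 + 2.97*sin(g)/(0.42*cos(g)^2 - 0.83*cos(g) - 0.83) = (1.2474*sin(g)^2 - 1.3776*cos(g) - 2.3513)*sin(g)/(-0.42*cos(g)^2 + 0.83*cos(g) + 0.83)^2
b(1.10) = 2.67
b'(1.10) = -1.41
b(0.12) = 3.70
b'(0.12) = -0.29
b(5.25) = 2.76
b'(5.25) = 1.40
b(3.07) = 3.18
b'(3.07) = -0.40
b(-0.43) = 3.51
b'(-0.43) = 0.92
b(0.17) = 3.68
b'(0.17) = -0.40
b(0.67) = 3.25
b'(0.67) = -1.23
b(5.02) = 2.44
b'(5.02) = 1.43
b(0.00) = 3.72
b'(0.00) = 0.00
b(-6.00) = 3.62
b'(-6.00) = -0.65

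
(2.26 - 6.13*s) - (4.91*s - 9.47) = 11.73 - 11.04*s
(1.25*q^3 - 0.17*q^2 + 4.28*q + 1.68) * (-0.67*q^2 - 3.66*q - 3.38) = -0.8375*q^5 - 4.4611*q^4 - 6.4704*q^3 - 16.2158*q^2 - 20.6152*q - 5.6784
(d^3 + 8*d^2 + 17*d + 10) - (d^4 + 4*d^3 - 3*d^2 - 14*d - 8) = -d^4 - 3*d^3 + 11*d^2 + 31*d + 18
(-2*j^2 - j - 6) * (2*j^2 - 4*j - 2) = -4*j^4 + 6*j^3 - 4*j^2 + 26*j + 12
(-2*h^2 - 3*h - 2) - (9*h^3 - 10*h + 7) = -9*h^3 - 2*h^2 + 7*h - 9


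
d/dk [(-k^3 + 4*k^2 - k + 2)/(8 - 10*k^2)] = (5*k^4 - 17*k^2 + 52*k - 4)/(2*(25*k^4 - 40*k^2 + 16))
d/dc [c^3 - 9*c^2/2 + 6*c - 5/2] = 3*c^2 - 9*c + 6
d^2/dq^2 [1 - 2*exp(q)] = -2*exp(q)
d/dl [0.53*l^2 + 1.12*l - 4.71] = 1.06*l + 1.12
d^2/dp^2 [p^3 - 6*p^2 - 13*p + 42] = 6*p - 12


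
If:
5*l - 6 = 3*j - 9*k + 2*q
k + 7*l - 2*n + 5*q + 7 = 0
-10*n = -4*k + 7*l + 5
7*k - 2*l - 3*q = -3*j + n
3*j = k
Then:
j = -83/156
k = -83/52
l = 537/286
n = -1403/572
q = -2683/572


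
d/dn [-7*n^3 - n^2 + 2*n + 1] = -21*n^2 - 2*n + 2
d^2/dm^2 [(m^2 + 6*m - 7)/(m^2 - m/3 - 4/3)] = 18*(19*m^3 - 51*m^2 + 93*m - 33)/(27*m^6 - 27*m^5 - 99*m^4 + 71*m^3 + 132*m^2 - 48*m - 64)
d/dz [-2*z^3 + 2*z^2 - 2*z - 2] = -6*z^2 + 4*z - 2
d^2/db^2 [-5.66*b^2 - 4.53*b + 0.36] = -11.3200000000000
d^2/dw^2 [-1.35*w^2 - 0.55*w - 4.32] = -2.70000000000000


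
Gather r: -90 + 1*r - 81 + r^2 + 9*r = r^2 + 10*r - 171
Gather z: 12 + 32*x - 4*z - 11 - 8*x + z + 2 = 24*x - 3*z + 3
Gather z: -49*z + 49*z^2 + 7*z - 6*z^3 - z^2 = -6*z^3 + 48*z^2 - 42*z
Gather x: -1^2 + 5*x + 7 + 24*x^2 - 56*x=24*x^2 - 51*x + 6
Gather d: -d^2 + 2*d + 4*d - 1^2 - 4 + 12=-d^2 + 6*d + 7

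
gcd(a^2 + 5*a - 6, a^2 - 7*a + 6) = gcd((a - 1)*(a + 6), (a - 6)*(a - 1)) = a - 1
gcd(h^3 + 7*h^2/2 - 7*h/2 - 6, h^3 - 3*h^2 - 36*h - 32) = h^2 + 5*h + 4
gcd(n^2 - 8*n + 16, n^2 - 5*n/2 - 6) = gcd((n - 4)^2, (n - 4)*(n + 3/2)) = n - 4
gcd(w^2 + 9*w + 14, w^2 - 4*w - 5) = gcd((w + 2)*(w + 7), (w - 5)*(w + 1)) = 1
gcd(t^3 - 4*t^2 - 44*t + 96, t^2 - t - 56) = t - 8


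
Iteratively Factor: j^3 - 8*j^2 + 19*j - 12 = (j - 3)*(j^2 - 5*j + 4) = (j - 3)*(j - 1)*(j - 4)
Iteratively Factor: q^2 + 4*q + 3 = (q + 3)*(q + 1)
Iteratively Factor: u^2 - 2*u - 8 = (u - 4)*(u + 2)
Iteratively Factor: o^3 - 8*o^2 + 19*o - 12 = (o - 3)*(o^2 - 5*o + 4) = (o - 4)*(o - 3)*(o - 1)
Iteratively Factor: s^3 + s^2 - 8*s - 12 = (s + 2)*(s^2 - s - 6) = (s - 3)*(s + 2)*(s + 2)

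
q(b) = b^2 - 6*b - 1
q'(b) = 2*b - 6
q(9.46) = 31.73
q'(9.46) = 12.92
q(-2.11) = 16.11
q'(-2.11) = -10.22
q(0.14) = -1.82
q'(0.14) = -5.72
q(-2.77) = 23.29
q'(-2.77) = -11.54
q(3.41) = -9.83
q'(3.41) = 0.82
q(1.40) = -7.44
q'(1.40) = -3.20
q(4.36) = -8.15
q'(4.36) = 2.72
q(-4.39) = 44.61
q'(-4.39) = -14.78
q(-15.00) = 314.00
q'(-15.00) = -36.00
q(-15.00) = 314.00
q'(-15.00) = -36.00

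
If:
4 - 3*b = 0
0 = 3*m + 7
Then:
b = 4/3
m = -7/3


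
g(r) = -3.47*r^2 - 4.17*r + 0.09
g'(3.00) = -24.99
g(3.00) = -43.65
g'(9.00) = -66.63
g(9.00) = -318.51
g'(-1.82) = 8.46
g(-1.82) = -3.81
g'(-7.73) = 49.48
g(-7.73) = -175.02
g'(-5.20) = 31.92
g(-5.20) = -72.05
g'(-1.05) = 3.12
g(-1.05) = 0.64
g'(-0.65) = 0.34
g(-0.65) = 1.33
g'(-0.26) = -2.37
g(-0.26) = 0.94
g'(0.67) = -8.82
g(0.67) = -4.26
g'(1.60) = -15.27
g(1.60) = -15.47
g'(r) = -6.94*r - 4.17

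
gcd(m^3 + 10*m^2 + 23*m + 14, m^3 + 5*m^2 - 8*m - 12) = m + 1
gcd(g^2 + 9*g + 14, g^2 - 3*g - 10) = g + 2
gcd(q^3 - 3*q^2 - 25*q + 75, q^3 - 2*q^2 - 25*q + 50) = q^2 - 25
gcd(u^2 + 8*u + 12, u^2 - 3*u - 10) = u + 2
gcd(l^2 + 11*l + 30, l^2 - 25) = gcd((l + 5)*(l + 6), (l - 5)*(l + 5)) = l + 5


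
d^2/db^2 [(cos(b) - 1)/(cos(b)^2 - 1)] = (sin(b)^2 + cos(b) + 1)/(cos(b) + 1)^3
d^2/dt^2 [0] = 0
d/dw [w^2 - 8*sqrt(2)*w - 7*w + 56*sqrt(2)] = 2*w - 8*sqrt(2) - 7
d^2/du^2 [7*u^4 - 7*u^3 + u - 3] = 42*u*(2*u - 1)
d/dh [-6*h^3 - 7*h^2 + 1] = 2*h*(-9*h - 7)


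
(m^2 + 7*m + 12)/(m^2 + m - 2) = (m^2 + 7*m + 12)/(m^2 + m - 2)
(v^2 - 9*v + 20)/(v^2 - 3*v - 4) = (v - 5)/(v + 1)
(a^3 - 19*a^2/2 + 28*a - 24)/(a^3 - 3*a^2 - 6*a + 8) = (a^2 - 11*a/2 + 6)/(a^2 + a - 2)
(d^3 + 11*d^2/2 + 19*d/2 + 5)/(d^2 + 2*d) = d + 7/2 + 5/(2*d)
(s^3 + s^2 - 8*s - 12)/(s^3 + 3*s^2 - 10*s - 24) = (s + 2)/(s + 4)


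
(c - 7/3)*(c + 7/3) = c^2 - 49/9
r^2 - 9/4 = (r - 3/2)*(r + 3/2)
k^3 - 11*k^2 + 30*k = k*(k - 6)*(k - 5)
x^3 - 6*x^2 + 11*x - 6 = (x - 3)*(x - 2)*(x - 1)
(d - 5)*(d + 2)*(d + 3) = d^3 - 19*d - 30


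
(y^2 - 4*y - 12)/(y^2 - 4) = (y - 6)/(y - 2)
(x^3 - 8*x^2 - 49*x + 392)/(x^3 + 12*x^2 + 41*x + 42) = (x^2 - 15*x + 56)/(x^2 + 5*x + 6)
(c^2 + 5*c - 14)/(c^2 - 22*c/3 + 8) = 3*(c^2 + 5*c - 14)/(3*c^2 - 22*c + 24)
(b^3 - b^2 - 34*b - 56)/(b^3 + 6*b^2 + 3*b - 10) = (b^2 - 3*b - 28)/(b^2 + 4*b - 5)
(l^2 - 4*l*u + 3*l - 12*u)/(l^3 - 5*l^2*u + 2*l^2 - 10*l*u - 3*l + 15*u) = (-l + 4*u)/(-l^2 + 5*l*u + l - 5*u)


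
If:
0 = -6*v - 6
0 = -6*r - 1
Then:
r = -1/6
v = -1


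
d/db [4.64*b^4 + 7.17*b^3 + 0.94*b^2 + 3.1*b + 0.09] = 18.56*b^3 + 21.51*b^2 + 1.88*b + 3.1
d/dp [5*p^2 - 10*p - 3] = 10*p - 10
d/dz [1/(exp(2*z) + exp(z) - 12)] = (-2*exp(z) - 1)*exp(z)/(exp(2*z) + exp(z) - 12)^2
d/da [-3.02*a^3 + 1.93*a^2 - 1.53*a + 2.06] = -9.06*a^2 + 3.86*a - 1.53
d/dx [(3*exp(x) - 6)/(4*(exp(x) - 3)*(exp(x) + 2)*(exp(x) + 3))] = 3*(-exp(3*x) + 2*exp(2*x) + 4*exp(x) - 18)*exp(x)/(2*(exp(6*x) + 4*exp(5*x) - 14*exp(4*x) - 72*exp(3*x) + 9*exp(2*x) + 324*exp(x) + 324))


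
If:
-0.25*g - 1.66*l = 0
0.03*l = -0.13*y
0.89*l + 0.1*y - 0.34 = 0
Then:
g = -2.60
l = 0.39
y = -0.09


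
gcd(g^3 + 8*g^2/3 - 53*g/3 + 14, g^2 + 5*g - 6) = g^2 + 5*g - 6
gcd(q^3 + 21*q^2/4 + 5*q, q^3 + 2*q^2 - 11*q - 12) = q + 4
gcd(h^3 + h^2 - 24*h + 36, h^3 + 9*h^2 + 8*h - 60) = h^2 + 4*h - 12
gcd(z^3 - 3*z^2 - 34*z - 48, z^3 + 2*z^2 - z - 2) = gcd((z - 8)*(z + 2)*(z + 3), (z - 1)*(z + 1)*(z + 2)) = z + 2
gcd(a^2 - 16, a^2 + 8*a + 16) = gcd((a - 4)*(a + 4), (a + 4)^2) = a + 4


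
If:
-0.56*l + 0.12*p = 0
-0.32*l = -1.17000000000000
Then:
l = 3.66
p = 17.06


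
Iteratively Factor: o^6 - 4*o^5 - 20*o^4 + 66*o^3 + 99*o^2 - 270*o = (o - 3)*(o^5 - o^4 - 23*o^3 - 3*o^2 + 90*o) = (o - 3)*(o - 2)*(o^4 + o^3 - 21*o^2 - 45*o) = o*(o - 3)*(o - 2)*(o^3 + o^2 - 21*o - 45) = o*(o - 3)*(o - 2)*(o + 3)*(o^2 - 2*o - 15) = o*(o - 5)*(o - 3)*(o - 2)*(o + 3)*(o + 3)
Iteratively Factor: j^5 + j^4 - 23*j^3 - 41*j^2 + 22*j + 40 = (j + 2)*(j^4 - j^3 - 21*j^2 + j + 20) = (j + 2)*(j + 4)*(j^3 - 5*j^2 - j + 5) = (j + 1)*(j + 2)*(j + 4)*(j^2 - 6*j + 5) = (j - 5)*(j + 1)*(j + 2)*(j + 4)*(j - 1)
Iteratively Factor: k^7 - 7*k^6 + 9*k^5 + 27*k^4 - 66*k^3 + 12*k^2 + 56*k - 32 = (k - 1)*(k^6 - 6*k^5 + 3*k^4 + 30*k^3 - 36*k^2 - 24*k + 32) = (k - 2)*(k - 1)*(k^5 - 4*k^4 - 5*k^3 + 20*k^2 + 4*k - 16) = (k - 2)*(k - 1)*(k + 2)*(k^4 - 6*k^3 + 7*k^2 + 6*k - 8) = (k - 4)*(k - 2)*(k - 1)*(k + 2)*(k^3 - 2*k^2 - k + 2) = (k - 4)*(k - 2)^2*(k - 1)*(k + 2)*(k^2 - 1) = (k - 4)*(k - 2)^2*(k - 1)^2*(k + 2)*(k + 1)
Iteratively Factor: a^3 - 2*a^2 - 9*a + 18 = (a - 2)*(a^2 - 9) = (a - 2)*(a + 3)*(a - 3)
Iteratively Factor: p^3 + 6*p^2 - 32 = (p + 4)*(p^2 + 2*p - 8) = (p - 2)*(p + 4)*(p + 4)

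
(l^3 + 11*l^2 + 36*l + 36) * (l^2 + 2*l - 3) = l^5 + 13*l^4 + 55*l^3 + 75*l^2 - 36*l - 108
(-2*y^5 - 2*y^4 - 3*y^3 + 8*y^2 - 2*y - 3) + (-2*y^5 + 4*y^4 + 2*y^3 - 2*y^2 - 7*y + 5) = -4*y^5 + 2*y^4 - y^3 + 6*y^2 - 9*y + 2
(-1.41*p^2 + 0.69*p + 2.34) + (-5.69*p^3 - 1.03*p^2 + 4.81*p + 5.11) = -5.69*p^3 - 2.44*p^2 + 5.5*p + 7.45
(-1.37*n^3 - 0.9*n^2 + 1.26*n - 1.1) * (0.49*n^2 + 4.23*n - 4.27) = -0.6713*n^5 - 6.2361*n^4 + 2.6603*n^3 + 8.6338*n^2 - 10.0332*n + 4.697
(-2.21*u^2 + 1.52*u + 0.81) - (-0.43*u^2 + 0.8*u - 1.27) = -1.78*u^2 + 0.72*u + 2.08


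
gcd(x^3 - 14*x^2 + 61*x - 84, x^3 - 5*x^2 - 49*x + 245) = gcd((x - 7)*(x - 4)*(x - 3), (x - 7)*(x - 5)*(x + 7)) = x - 7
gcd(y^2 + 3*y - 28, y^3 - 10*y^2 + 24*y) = y - 4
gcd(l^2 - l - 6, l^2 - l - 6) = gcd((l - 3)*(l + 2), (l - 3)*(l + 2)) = l^2 - l - 6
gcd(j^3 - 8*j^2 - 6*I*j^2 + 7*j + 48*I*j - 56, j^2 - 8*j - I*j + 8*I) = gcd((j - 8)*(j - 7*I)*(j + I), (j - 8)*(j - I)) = j - 8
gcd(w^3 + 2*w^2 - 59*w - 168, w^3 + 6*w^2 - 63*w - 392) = w^2 - w - 56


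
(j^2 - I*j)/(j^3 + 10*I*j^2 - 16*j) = (j - I)/(j^2 + 10*I*j - 16)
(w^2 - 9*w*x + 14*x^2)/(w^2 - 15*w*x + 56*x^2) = (-w + 2*x)/(-w + 8*x)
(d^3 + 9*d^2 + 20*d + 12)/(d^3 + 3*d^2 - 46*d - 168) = (d^2 + 3*d + 2)/(d^2 - 3*d - 28)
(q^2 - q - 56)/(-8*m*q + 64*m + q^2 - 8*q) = (q + 7)/(-8*m + q)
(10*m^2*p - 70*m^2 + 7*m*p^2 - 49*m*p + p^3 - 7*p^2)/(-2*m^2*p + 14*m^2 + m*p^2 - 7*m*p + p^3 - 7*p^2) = (5*m + p)/(-m + p)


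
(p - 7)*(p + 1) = p^2 - 6*p - 7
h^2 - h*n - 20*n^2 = (h - 5*n)*(h + 4*n)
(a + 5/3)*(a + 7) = a^2 + 26*a/3 + 35/3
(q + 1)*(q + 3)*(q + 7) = q^3 + 11*q^2 + 31*q + 21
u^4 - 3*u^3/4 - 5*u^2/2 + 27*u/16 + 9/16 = (u - 3/2)*(u - 1)*(u + 1/4)*(u + 3/2)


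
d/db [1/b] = -1/b^2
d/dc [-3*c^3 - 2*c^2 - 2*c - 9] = -9*c^2 - 4*c - 2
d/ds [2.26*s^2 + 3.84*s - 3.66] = 4.52*s + 3.84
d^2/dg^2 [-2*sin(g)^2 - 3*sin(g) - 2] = 3*sin(g) - 4*cos(2*g)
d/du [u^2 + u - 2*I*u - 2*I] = 2*u + 1 - 2*I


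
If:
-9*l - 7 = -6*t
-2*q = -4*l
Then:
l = 2*t/3 - 7/9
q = 4*t/3 - 14/9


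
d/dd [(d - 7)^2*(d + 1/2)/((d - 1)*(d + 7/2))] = (4*d^4 + 20*d^3 - 345*d^2 + 182*d - 833)/(4*d^4 + 20*d^3 - 3*d^2 - 70*d + 49)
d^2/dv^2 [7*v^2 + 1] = 14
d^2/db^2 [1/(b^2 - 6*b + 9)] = 6/(b^4 - 12*b^3 + 54*b^2 - 108*b + 81)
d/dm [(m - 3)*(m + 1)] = 2*m - 2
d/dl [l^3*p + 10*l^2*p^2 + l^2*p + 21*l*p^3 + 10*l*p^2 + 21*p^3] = p*(3*l^2 + 20*l*p + 2*l + 21*p^2 + 10*p)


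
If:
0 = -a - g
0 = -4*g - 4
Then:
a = 1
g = -1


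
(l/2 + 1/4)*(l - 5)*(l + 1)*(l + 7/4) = l^4/2 - 7*l^3/8 - 105*l^2/16 - 59*l/8 - 35/16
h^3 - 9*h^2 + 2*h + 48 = (h - 8)*(h - 3)*(h + 2)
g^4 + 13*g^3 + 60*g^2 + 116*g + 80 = (g + 2)^2*(g + 4)*(g + 5)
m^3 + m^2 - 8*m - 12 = (m - 3)*(m + 2)^2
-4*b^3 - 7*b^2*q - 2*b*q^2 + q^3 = (-4*b + q)*(b + q)^2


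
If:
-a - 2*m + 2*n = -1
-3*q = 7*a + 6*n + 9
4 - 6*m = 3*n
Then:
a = -q/3 - 29/27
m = q/18 + 64/81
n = -q/9 - 20/81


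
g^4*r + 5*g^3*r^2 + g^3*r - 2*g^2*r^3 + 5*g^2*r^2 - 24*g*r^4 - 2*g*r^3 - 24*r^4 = (g - 2*r)*(g + 3*r)*(g + 4*r)*(g*r + r)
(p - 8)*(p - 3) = p^2 - 11*p + 24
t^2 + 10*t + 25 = (t + 5)^2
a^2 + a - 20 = (a - 4)*(a + 5)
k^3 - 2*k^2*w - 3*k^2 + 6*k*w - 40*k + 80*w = (k - 8)*(k + 5)*(k - 2*w)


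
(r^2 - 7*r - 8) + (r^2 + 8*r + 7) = 2*r^2 + r - 1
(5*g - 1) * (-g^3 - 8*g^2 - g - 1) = -5*g^4 - 39*g^3 + 3*g^2 - 4*g + 1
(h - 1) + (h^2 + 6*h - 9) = h^2 + 7*h - 10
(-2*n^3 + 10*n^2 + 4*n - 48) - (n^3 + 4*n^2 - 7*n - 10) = -3*n^3 + 6*n^2 + 11*n - 38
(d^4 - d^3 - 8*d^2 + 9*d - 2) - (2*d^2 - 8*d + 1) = d^4 - d^3 - 10*d^2 + 17*d - 3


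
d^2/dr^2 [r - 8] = 0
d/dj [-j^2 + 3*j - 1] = 3 - 2*j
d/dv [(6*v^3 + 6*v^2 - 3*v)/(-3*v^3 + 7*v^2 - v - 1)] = 3*(20*v^4 - 10*v^3 - v^2 - 4*v + 1)/(9*v^6 - 42*v^5 + 55*v^4 - 8*v^3 - 13*v^2 + 2*v + 1)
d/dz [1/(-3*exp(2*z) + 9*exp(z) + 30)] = (2*exp(z) - 3)*exp(z)/(3*(-exp(2*z) + 3*exp(z) + 10)^2)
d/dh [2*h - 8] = 2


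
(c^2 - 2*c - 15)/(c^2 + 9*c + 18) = (c - 5)/(c + 6)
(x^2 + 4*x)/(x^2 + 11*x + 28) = x/(x + 7)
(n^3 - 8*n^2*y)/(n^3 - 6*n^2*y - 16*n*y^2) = n/(n + 2*y)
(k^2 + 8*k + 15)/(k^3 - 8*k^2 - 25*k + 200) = (k + 3)/(k^2 - 13*k + 40)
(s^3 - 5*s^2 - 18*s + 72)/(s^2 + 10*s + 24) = (s^2 - 9*s + 18)/(s + 6)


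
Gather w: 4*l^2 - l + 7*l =4*l^2 + 6*l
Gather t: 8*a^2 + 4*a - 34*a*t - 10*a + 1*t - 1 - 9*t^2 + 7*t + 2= 8*a^2 - 6*a - 9*t^2 + t*(8 - 34*a) + 1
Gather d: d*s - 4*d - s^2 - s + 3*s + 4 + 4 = d*(s - 4) - s^2 + 2*s + 8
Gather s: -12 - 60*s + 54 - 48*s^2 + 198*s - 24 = -48*s^2 + 138*s + 18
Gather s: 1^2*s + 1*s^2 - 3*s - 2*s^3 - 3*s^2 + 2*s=-2*s^3 - 2*s^2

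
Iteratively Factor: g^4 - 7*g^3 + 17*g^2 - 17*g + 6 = (g - 1)*(g^3 - 6*g^2 + 11*g - 6) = (g - 2)*(g - 1)*(g^2 - 4*g + 3) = (g - 2)*(g - 1)^2*(g - 3)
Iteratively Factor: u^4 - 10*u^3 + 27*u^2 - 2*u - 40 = (u - 4)*(u^3 - 6*u^2 + 3*u + 10) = (u - 5)*(u - 4)*(u^2 - u - 2) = (u - 5)*(u - 4)*(u + 1)*(u - 2)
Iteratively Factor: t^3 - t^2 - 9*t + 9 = (t - 3)*(t^2 + 2*t - 3) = (t - 3)*(t - 1)*(t + 3)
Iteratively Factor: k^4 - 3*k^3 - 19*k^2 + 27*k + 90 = (k + 2)*(k^3 - 5*k^2 - 9*k + 45) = (k + 2)*(k + 3)*(k^2 - 8*k + 15) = (k - 3)*(k + 2)*(k + 3)*(k - 5)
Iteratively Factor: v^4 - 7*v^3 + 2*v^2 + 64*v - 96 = (v + 3)*(v^3 - 10*v^2 + 32*v - 32) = (v - 4)*(v + 3)*(v^2 - 6*v + 8) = (v - 4)*(v - 2)*(v + 3)*(v - 4)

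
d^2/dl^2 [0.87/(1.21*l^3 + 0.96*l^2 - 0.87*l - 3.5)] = (-(6.3162*l + 1.6704)*(1.21*l^3 + 0.96*l^2 - 0.87*l - 3.5) + 0.87*(3.63*l^2 + 1.92*l - 0.87)*(7.26*l^2 + 3.84*l - 1.74))/(1.21*l^3 + 0.96*l^2 - 0.87*l - 3.5)^3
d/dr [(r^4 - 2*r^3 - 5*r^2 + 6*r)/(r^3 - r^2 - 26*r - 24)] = (r^6 - 2*r^5 - 71*r^4 - 4*r^3 + 280*r^2 + 240*r - 144)/(r^6 - 2*r^5 - 51*r^4 + 4*r^3 + 724*r^2 + 1248*r + 576)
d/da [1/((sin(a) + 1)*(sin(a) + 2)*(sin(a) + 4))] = (-14*sin(a) + 3*cos(a)^2 - 17)*cos(a)/((sin(a) + 1)^2*(sin(a) + 2)^2*(sin(a) + 4)^2)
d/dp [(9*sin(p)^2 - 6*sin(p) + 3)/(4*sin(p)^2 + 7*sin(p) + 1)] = 3*(29*sin(p)^2 - 2*sin(p) - 9)*cos(p)/(4*sin(p)^2 + 7*sin(p) + 1)^2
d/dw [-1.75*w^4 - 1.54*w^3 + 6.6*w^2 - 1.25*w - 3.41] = -7.0*w^3 - 4.62*w^2 + 13.2*w - 1.25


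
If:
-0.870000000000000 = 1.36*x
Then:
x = -0.64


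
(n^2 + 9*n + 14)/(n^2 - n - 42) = (n^2 + 9*n + 14)/(n^2 - n - 42)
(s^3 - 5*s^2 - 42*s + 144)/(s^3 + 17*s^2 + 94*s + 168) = (s^2 - 11*s + 24)/(s^2 + 11*s + 28)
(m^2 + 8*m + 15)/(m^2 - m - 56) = (m^2 + 8*m + 15)/(m^2 - m - 56)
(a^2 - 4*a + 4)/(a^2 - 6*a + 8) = (a - 2)/(a - 4)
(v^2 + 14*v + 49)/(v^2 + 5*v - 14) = (v + 7)/(v - 2)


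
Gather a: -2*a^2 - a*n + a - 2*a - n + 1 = -2*a^2 + a*(-n - 1) - n + 1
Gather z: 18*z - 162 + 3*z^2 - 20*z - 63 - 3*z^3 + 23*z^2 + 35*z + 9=-3*z^3 + 26*z^2 + 33*z - 216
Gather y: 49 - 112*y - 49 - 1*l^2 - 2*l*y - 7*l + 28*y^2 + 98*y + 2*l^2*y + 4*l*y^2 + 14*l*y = -l^2 - 7*l + y^2*(4*l + 28) + y*(2*l^2 + 12*l - 14)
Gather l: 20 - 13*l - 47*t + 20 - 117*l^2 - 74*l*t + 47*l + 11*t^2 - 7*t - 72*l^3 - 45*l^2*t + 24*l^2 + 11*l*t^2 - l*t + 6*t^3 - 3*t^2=-72*l^3 + l^2*(-45*t - 93) + l*(11*t^2 - 75*t + 34) + 6*t^3 + 8*t^2 - 54*t + 40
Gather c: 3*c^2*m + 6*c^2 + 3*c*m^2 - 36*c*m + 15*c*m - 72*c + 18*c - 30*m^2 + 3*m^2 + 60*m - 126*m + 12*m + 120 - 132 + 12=c^2*(3*m + 6) + c*(3*m^2 - 21*m - 54) - 27*m^2 - 54*m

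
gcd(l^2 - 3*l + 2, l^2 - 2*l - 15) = 1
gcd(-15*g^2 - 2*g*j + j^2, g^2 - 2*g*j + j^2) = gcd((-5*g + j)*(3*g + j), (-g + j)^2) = 1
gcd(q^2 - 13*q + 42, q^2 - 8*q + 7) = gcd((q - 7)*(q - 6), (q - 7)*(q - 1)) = q - 7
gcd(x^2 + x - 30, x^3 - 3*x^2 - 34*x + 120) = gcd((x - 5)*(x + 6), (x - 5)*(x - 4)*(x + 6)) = x^2 + x - 30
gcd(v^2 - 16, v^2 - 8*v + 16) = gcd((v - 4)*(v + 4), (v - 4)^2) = v - 4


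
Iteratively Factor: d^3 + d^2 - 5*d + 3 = (d - 1)*(d^2 + 2*d - 3) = (d - 1)^2*(d + 3)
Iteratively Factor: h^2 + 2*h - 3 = (h - 1)*(h + 3)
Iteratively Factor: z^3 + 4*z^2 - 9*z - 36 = (z - 3)*(z^2 + 7*z + 12) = (z - 3)*(z + 3)*(z + 4)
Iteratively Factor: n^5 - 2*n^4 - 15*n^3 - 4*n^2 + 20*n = (n + 2)*(n^4 - 4*n^3 - 7*n^2 + 10*n) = n*(n + 2)*(n^3 - 4*n^2 - 7*n + 10) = n*(n - 1)*(n + 2)*(n^2 - 3*n - 10) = n*(n - 5)*(n - 1)*(n + 2)*(n + 2)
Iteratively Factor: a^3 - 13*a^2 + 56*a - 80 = (a - 5)*(a^2 - 8*a + 16) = (a - 5)*(a - 4)*(a - 4)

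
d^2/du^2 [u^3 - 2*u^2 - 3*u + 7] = 6*u - 4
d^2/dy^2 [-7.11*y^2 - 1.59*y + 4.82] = -14.2200000000000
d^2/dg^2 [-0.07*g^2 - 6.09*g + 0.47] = -0.140000000000000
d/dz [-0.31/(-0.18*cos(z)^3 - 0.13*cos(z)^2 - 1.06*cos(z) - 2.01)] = (0.1674*cos(z)^2 + 0.0806*cos(z) + 0.3286)*sin(z)/(0.18*cos(z)^3 + 0.13*cos(z)^2 + 1.06*cos(z) + 2.01)^2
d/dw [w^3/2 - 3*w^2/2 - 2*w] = 3*w^2/2 - 3*w - 2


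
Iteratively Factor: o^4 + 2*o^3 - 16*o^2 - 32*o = (o)*(o^3 + 2*o^2 - 16*o - 32) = o*(o + 4)*(o^2 - 2*o - 8) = o*(o - 4)*(o + 4)*(o + 2)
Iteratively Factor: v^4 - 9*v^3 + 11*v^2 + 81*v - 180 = (v + 3)*(v^3 - 12*v^2 + 47*v - 60) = (v - 3)*(v + 3)*(v^2 - 9*v + 20) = (v - 5)*(v - 3)*(v + 3)*(v - 4)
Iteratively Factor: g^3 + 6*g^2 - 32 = (g + 4)*(g^2 + 2*g - 8) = (g + 4)^2*(g - 2)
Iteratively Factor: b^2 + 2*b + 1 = (b + 1)*(b + 1)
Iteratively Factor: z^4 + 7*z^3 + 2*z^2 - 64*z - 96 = (z - 3)*(z^3 + 10*z^2 + 32*z + 32) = (z - 3)*(z + 4)*(z^2 + 6*z + 8) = (z - 3)*(z + 2)*(z + 4)*(z + 4)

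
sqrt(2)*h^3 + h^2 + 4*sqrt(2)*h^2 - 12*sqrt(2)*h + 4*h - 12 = (h - 2)*(h + 6)*(sqrt(2)*h + 1)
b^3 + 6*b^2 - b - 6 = (b - 1)*(b + 1)*(b + 6)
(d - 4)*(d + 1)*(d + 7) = d^3 + 4*d^2 - 25*d - 28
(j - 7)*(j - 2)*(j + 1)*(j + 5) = j^4 - 3*j^3 - 35*j^2 + 39*j + 70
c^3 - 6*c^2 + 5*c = c*(c - 5)*(c - 1)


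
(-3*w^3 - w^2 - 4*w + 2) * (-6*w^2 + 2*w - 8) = 18*w^5 + 46*w^3 - 12*w^2 + 36*w - 16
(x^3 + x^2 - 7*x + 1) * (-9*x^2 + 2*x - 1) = -9*x^5 - 7*x^4 + 64*x^3 - 24*x^2 + 9*x - 1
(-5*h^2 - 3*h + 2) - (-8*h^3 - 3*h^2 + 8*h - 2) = 8*h^3 - 2*h^2 - 11*h + 4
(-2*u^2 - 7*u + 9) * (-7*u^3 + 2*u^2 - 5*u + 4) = 14*u^5 + 45*u^4 - 67*u^3 + 45*u^2 - 73*u + 36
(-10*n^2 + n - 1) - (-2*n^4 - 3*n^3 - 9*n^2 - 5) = 2*n^4 + 3*n^3 - n^2 + n + 4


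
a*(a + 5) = a^2 + 5*a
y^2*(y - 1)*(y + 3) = y^4 + 2*y^3 - 3*y^2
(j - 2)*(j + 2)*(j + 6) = j^3 + 6*j^2 - 4*j - 24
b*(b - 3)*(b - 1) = b^3 - 4*b^2 + 3*b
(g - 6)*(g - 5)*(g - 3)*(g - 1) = g^4 - 15*g^3 + 77*g^2 - 153*g + 90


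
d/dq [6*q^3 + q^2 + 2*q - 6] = 18*q^2 + 2*q + 2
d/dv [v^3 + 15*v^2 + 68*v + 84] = 3*v^2 + 30*v + 68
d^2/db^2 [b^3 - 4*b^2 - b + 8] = 6*b - 8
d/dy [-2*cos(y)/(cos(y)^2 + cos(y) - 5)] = 2*(sin(y)^2 - 6)*sin(y)/(cos(y)^2 + cos(y) - 5)^2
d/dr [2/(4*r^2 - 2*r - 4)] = (1 - 4*r)/(-2*r^2 + r + 2)^2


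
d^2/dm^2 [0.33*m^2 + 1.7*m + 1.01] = 0.660000000000000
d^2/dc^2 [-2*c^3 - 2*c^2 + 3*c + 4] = -12*c - 4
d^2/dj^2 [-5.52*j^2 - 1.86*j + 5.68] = -11.0400000000000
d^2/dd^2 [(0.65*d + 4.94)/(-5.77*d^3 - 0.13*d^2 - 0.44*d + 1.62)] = (-129.84231*d^5 - 1976.528502*d^4 - 56.009434*d^3 - 148.660668*d^2 - 279.573684*d - 4.920136)/(192.100033*d^9 + 12.984231*d^8 + 44.239167*d^7 - 159.821033*d^6 - 3.917448*d^5 - 24.683766*d^4 + 44.957564*d^3 + 0.0826200000000002*d^2 + 3.464208*d - 4.251528)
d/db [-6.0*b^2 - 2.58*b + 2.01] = -12.0*b - 2.58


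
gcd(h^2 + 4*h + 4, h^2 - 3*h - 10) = h + 2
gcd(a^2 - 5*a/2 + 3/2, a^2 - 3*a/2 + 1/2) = a - 1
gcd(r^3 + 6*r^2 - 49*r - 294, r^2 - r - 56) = r + 7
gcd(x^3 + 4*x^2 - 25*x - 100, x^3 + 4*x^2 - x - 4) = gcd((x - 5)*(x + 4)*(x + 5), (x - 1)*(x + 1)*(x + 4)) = x + 4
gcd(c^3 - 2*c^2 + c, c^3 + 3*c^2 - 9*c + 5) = c^2 - 2*c + 1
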